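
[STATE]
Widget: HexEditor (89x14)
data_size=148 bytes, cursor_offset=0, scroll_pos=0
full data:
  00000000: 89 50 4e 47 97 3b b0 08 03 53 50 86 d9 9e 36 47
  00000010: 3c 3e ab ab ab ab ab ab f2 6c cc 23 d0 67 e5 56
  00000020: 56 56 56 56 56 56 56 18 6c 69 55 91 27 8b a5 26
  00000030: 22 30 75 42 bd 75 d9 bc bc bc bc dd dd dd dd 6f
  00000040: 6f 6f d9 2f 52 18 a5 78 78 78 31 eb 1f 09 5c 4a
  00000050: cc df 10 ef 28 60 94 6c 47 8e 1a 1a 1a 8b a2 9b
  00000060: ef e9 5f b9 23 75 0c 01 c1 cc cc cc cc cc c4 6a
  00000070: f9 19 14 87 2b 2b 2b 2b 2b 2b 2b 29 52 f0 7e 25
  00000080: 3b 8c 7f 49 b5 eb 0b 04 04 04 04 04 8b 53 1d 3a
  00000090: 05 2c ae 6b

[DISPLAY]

00000000  89 50 4e 47 97 3b b0 08  03 53 50 86 d9 9e 36 47  |.PNG.;...SP...6G|           
00000010  3c 3e ab ab ab ab ab ab  f2 6c cc 23 d0 67 e5 56  |<>.......l.#.g.V|           
00000020  56 56 56 56 56 56 56 18  6c 69 55 91 27 8b a5 26  |VVVVVVV.liU.'..&|           
00000030  22 30 75 42 bd 75 d9 bc  bc bc bc dd dd dd dd 6f  |"0uB.u.........o|           
00000040  6f 6f d9 2f 52 18 a5 78  78 78 31 eb 1f 09 5c 4a  |oo./R..xxx1...\J|           
00000050  cc df 10 ef 28 60 94 6c  47 8e 1a 1a 1a 8b a2 9b  |....(`.lG.......|           
00000060  ef e9 5f b9 23 75 0c 01  c1 cc cc cc cc cc c4 6a  |.._.#u.........j|           
00000070  f9 19 14 87 2b 2b 2b 2b  2b 2b 2b 29 52 f0 7e 25  |....+++++++)R.~%|           
00000080  3b 8c 7f 49 b5 eb 0b 04  04 04 04 04 8b 53 1d 3a  |;..I.........S.:|           
00000090  05 2c ae 6b                                       |.,.k            |           
                                                                                         
                                                                                         
                                                                                         
                                                                                         


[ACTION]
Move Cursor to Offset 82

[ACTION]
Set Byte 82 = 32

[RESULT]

00000000  89 50 4e 47 97 3b b0 08  03 53 50 86 d9 9e 36 47  |.PNG.;...SP...6G|           
00000010  3c 3e ab ab ab ab ab ab  f2 6c cc 23 d0 67 e5 56  |<>.......l.#.g.V|           
00000020  56 56 56 56 56 56 56 18  6c 69 55 91 27 8b a5 26  |VVVVVVV.liU.'..&|           
00000030  22 30 75 42 bd 75 d9 bc  bc bc bc dd dd dd dd 6f  |"0uB.u.........o|           
00000040  6f 6f d9 2f 52 18 a5 78  78 78 31 eb 1f 09 5c 4a  |oo./R..xxx1...\J|           
00000050  cc df 32 ef 28 60 94 6c  47 8e 1a 1a 1a 8b a2 9b  |..2.(`.lG.......|           
00000060  ef e9 5f b9 23 75 0c 01  c1 cc cc cc cc cc c4 6a  |.._.#u.........j|           
00000070  f9 19 14 87 2b 2b 2b 2b  2b 2b 2b 29 52 f0 7e 25  |....+++++++)R.~%|           
00000080  3b 8c 7f 49 b5 eb 0b 04  04 04 04 04 8b 53 1d 3a  |;..I.........S.:|           
00000090  05 2c ae 6b                                       |.,.k            |           
                                                                                         
                                                                                         
                                                                                         
                                                                                         


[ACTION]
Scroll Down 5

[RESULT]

00000050  cc df 32 ef 28 60 94 6c  47 8e 1a 1a 1a 8b a2 9b  |..2.(`.lG.......|           
00000060  ef e9 5f b9 23 75 0c 01  c1 cc cc cc cc cc c4 6a  |.._.#u.........j|           
00000070  f9 19 14 87 2b 2b 2b 2b  2b 2b 2b 29 52 f0 7e 25  |....+++++++)R.~%|           
00000080  3b 8c 7f 49 b5 eb 0b 04  04 04 04 04 8b 53 1d 3a  |;..I.........S.:|           
00000090  05 2c ae 6b                                       |.,.k            |           
                                                                                         
                                                                                         
                                                                                         
                                                                                         
                                                                                         
                                                                                         
                                                                                         
                                                                                         
                                                                                         


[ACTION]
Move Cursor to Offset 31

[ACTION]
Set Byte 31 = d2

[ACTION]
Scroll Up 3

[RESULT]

00000020  56 56 56 56 56 56 56 18  6c 69 55 91 27 8b a5 26  |VVVVVVV.liU.'..&|           
00000030  22 30 75 42 bd 75 d9 bc  bc bc bc dd dd dd dd 6f  |"0uB.u.........o|           
00000040  6f 6f d9 2f 52 18 a5 78  78 78 31 eb 1f 09 5c 4a  |oo./R..xxx1...\J|           
00000050  cc df 32 ef 28 60 94 6c  47 8e 1a 1a 1a 8b a2 9b  |..2.(`.lG.......|           
00000060  ef e9 5f b9 23 75 0c 01  c1 cc cc cc cc cc c4 6a  |.._.#u.........j|           
00000070  f9 19 14 87 2b 2b 2b 2b  2b 2b 2b 29 52 f0 7e 25  |....+++++++)R.~%|           
00000080  3b 8c 7f 49 b5 eb 0b 04  04 04 04 04 8b 53 1d 3a  |;..I.........S.:|           
00000090  05 2c ae 6b                                       |.,.k            |           
                                                                                         
                                                                                         
                                                                                         
                                                                                         
                                                                                         
                                                                                         


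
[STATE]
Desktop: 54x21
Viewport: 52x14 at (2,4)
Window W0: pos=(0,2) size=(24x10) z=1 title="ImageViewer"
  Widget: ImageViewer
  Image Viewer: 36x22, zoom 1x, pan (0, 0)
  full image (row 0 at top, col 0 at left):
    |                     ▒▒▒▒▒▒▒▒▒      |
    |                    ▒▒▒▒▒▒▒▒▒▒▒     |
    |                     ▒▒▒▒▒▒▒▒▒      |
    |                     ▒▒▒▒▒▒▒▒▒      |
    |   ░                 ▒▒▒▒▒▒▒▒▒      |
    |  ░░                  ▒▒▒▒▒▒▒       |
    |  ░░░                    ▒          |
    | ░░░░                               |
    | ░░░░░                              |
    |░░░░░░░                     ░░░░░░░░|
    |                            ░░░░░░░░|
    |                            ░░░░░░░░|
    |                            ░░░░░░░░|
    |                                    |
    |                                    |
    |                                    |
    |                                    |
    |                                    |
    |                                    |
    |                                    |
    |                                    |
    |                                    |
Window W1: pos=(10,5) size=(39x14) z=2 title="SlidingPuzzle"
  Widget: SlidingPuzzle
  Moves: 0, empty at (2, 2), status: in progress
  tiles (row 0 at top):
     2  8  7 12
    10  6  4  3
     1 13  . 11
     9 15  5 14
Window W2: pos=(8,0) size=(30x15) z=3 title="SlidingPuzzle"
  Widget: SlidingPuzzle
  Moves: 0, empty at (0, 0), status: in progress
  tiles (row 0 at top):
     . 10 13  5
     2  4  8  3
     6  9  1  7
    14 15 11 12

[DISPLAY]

──────┃│    │ 10 │ 13 │  5 │       ┃                
      ┃├────┼────┼────┼────┤       ┃━━━━━━━━━━┓     
      ┃│  2 │  4 │  8 │  3 │       ┃          ┃     
      ┃├────┼────┼────┼────┤       ┃──────────┨     
      ┃│  6 │  9 │  1 │  7 │       ┃          ┃     
  ░   ┃├────┼────┼────┼────┤       ┃          ┃     
 ░░   ┃│ 14 │ 15 │ 11 │ 12 │       ┃          ┃     
━━━━━━┃└────┴────┴────┴────┘       ┃          ┃     
      ┃Moves: 0                    ┃          ┃     
      ┃                            ┃          ┃     
      ┗━━━━━━━━━━━━━━━━━━━━━━━━━━━━┛          ┃     
        ┃│  9 │ 15 │  5 │ 14 │                ┃     
        ┃└────┴────┴────┴────┘                ┃     
        ┃Moves: 0                             ┃     


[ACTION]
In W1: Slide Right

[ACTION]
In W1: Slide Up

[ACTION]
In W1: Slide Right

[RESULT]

──────┃│    │ 10 │ 13 │  5 │       ┃                
      ┃├────┼────┼────┼────┤       ┃━━━━━━━━━━┓     
      ┃│  2 │  4 │  8 │  3 │       ┃          ┃     
      ┃├────┼────┼────┼────┤       ┃──────────┨     
      ┃│  6 │  9 │  1 │  7 │       ┃          ┃     
  ░   ┃├────┼────┼────┼────┤       ┃          ┃     
 ░░   ┃│ 14 │ 15 │ 11 │ 12 │       ┃          ┃     
━━━━━━┃└────┴────┴────┴────┘       ┃          ┃     
      ┃Moves: 0                    ┃          ┃     
      ┃                            ┃          ┃     
      ┗━━━━━━━━━━━━━━━━━━━━━━━━━━━━┛          ┃     
        ┃│    │  9 │  5 │ 14 │                ┃     
        ┃└────┴────┴────┴────┘                ┃     
        ┃Moves: 3                             ┃     


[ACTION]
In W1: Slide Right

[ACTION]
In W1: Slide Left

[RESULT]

──────┃│    │ 10 │ 13 │  5 │       ┃                
      ┃├────┼────┼────┼────┤       ┃━━━━━━━━━━┓     
      ┃│  2 │  4 │  8 │  3 │       ┃          ┃     
      ┃├────┼────┼────┼────┤       ┃──────────┨     
      ┃│  6 │  9 │  1 │  7 │       ┃          ┃     
  ░   ┃├────┼────┼────┼────┤       ┃          ┃     
 ░░   ┃│ 14 │ 15 │ 11 │ 12 │       ┃          ┃     
━━━━━━┃└────┴────┴────┴────┘       ┃          ┃     
      ┃Moves: 0                    ┃          ┃     
      ┃                            ┃          ┃     
      ┗━━━━━━━━━━━━━━━━━━━━━━━━━━━━┛          ┃     
        ┃│  9 │    │  5 │ 14 │                ┃     
        ┃└────┴────┴────┴────┘                ┃     
        ┃Moves: 4                             ┃     


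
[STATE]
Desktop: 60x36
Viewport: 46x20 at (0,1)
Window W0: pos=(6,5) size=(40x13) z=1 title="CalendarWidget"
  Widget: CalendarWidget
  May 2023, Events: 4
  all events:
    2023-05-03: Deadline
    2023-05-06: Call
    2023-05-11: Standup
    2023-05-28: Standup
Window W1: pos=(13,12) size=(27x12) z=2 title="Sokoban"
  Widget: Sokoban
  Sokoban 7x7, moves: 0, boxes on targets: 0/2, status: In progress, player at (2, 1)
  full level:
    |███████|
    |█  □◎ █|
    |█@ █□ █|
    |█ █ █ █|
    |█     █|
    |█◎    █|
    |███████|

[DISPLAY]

                                              
                                              
                                              
                                              
      ┏━━━━━━━━━━━━━━━━━━━━━━━━━━━━━━━━━━━━━━┓
      ┃ CalendarWidget                       ┃
      ┠──────────────────────────────────────┨
      ┃               May 2023               ┃
      ┃Mo Tu We Th Fr Sa Su                  ┃
      ┃ 1  2  3*  4  5  6*  7                ┃
      ┃ 8  9 10 11* 12 13 14                 ┃
      ┃15 16 ┏━━━━━━━━━━━━━━━━━━━━━━━━━┓     ┃
      ┃22 23 ┃ Sokoban                 ┃     ┃
      ┃29 30 ┠─────────────────────────┨     ┃
      ┃      ┃███████                  ┃     ┃
      ┃      ┃█  □◎ █                  ┃     ┃
      ┗━━━━━━┃█@ █□ █                  ┃━━━━━┛
             ┃█ █ █ █                  ┃      
             ┃█     █                  ┃      
             ┃█◎    █                  ┃      


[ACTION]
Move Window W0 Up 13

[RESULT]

      ┃ CalendarWidget                       ┃
      ┠──────────────────────────────────────┨
      ┃               May 2023               ┃
      ┃Mo Tu We Th Fr Sa Su                  ┃
      ┃ 1  2  3*  4  5  6*  7                ┃
      ┃ 8  9 10 11* 12 13 14                 ┃
      ┃15 16 17 18 19 20 21                  ┃
      ┃22 23 24 25 26 27 28*                 ┃
      ┃29 30 31                              ┃
      ┃                                      ┃
      ┃                                      ┃
      ┗━━━━━━┏━━━━━━━━━━━━━━━━━━━━━━━━━┓━━━━━┛
             ┃ Sokoban                 ┃      
             ┠─────────────────────────┨      
             ┃███████                  ┃      
             ┃█  □◎ █                  ┃      
             ┃█@ █□ █                  ┃      
             ┃█ █ █ █                  ┃      
             ┃█     █                  ┃      
             ┃█◎    █                  ┃      


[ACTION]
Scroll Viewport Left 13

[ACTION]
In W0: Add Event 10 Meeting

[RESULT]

      ┃ CalendarWidget                       ┃
      ┠──────────────────────────────────────┨
      ┃               May 2023               ┃
      ┃Mo Tu We Th Fr Sa Su                  ┃
      ┃ 1  2  3*  4  5  6*  7                ┃
      ┃ 8  9 10* 11* 12 13 14                ┃
      ┃15 16 17 18 19 20 21                  ┃
      ┃22 23 24 25 26 27 28*                 ┃
      ┃29 30 31                              ┃
      ┃                                      ┃
      ┃                                      ┃
      ┗━━━━━━┏━━━━━━━━━━━━━━━━━━━━━━━━━┓━━━━━┛
             ┃ Sokoban                 ┃      
             ┠─────────────────────────┨      
             ┃███████                  ┃      
             ┃█  □◎ █                  ┃      
             ┃█@ █□ █                  ┃      
             ┃█ █ █ █                  ┃      
             ┃█     █                  ┃      
             ┃█◎    █                  ┃      


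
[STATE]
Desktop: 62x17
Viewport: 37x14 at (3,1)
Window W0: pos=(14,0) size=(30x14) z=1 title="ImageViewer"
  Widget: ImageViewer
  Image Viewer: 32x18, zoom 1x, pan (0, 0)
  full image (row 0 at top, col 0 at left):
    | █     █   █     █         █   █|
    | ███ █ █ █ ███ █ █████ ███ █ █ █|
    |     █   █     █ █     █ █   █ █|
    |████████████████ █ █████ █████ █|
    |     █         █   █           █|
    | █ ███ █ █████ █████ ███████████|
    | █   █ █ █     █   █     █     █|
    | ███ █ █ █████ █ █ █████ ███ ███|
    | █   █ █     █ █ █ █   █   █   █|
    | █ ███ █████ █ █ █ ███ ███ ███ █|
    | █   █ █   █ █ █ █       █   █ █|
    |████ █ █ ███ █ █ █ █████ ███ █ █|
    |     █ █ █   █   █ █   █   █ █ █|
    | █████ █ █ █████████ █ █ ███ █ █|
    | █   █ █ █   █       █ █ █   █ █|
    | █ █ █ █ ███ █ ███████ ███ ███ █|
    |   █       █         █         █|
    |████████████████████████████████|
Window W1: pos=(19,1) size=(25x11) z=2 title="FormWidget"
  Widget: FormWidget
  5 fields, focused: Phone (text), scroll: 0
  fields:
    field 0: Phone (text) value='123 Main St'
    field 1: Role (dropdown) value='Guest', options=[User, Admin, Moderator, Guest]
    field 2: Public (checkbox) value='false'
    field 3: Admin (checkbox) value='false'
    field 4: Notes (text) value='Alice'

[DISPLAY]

           ┃ Ima┏━━━━━━━━━━━━━━━━━━━━
           ┠────┃ FormWidget         
           ┃ █  ┠────────────────────
           ┃ ███┃> Phone:      [123 M
           ┃    ┃  Role:       [Guest
           ┃████┃  Public:     [ ]   
           ┃    ┃  Admin:      [ ]   
           ┃ █ █┃  Notes:      [Alice
           ┃ █  ┃                    
           ┃ ███┃                    
           ┃ █  ┗━━━━━━━━━━━━━━━━━━━━
           ┃ █ ███ █████ █ █ █ ███ ██
           ┗━━━━━━━━━━━━━━━━━━━━━━━━━
                                     


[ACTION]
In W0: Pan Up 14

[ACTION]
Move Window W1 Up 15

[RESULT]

           ┃ Ima┃ FormWidget         
           ┠────┠────────────────────
           ┃ █  ┃> Phone:      [123 M
           ┃ ███┃  Role:       [Guest
           ┃    ┃  Public:     [ ]   
           ┃████┃  Admin:      [ ]   
           ┃    ┃  Notes:      [Alice
           ┃ █ █┃                    
           ┃ █  ┃                    
           ┃ ███┗━━━━━━━━━━━━━━━━━━━━
           ┃ █   █ █     █ █ █ █   █ 
           ┃ █ ███ █████ █ █ █ ███ ██
           ┗━━━━━━━━━━━━━━━━━━━━━━━━━
                                     


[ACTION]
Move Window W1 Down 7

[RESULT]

           ┃ ImageViewer             
           ┠─────────────────────────
           ┃ █     █   █     █       
           ┃ ███ █ █ █ ███ █ █████ ██
           ┃     █   █     █ █     █ 
           ┃████┏━━━━━━━━━━━━━━━━━━━━
           ┃    ┃ FormWidget         
           ┃ █ █┠────────────────────
           ┃ █  ┃> Phone:      [123 M
           ┃ ███┃  Role:       [Guest
           ┃ █  ┃  Public:     [ ]   
           ┃ █ █┃  Admin:      [ ]   
           ┗━━━━┃  Notes:      [Alice
                ┃                    


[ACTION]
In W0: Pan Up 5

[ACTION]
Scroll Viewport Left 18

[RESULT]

              ┃ ImageViewer          
              ┠──────────────────────
              ┃ █     █   █     █    
              ┃ ███ █ █ █ ███ █ █████
              ┃     █   █     █ █    
              ┃████┏━━━━━━━━━━━━━━━━━
              ┃    ┃ FormWidget      
              ┃ █ █┠─────────────────
              ┃ █  ┃> Phone:      [12
              ┃ ███┃  Role:       [Gu
              ┃ █  ┃  Public:     [ ]
              ┃ █ █┃  Admin:      [ ]
              ┗━━━━┃  Notes:      [Al
                   ┃                 


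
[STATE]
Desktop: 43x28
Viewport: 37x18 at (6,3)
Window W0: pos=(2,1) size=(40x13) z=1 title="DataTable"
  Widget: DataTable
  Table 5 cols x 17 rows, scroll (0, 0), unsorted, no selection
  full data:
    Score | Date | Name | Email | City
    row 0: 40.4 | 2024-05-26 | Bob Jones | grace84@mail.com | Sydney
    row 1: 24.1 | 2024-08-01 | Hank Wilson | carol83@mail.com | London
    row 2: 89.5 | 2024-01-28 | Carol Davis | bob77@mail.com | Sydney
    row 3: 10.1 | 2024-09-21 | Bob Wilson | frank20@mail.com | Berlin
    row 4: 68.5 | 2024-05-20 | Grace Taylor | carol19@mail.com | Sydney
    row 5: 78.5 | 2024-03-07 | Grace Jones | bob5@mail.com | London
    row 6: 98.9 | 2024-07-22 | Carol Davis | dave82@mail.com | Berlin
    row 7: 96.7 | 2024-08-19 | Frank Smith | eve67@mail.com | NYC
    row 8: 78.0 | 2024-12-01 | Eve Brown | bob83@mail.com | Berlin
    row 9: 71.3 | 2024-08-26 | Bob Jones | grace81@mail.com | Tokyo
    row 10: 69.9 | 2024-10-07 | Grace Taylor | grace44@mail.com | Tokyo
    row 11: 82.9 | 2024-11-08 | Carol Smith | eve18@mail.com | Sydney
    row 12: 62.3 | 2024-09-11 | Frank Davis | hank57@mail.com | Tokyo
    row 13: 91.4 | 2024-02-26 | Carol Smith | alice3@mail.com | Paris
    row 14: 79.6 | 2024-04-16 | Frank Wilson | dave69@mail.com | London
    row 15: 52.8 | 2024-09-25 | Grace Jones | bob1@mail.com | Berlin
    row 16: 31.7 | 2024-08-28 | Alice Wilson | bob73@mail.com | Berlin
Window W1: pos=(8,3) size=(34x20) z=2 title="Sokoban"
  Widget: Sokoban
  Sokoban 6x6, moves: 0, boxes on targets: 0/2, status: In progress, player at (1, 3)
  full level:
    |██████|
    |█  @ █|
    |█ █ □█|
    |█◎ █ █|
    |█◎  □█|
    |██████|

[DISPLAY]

──┏━━━━━━━━━━━━━━━━━━━━━━━━━━━━━━━━┓ 
re┃ Sokoban                        ┃ 
──┠────────────────────────────────┨ 
4 ┃██████                          ┃ 
1 ┃█  @ █                          ┃ 
5 ┃█ █ □█                          ┃ 
1 ┃█◎ █ █                          ┃ 
5 ┃█◎  □█                          ┃ 
5 ┃██████                          ┃ 
9 ┃Moves: 0  0/2                   ┃ 
━━┃                                ┃ 
  ┃                                ┃ 
  ┃                                ┃ 
  ┃                                ┃ 
  ┃                                ┃ 
  ┃                                ┃ 
  ┃                                ┃ 
  ┃                                ┃ 


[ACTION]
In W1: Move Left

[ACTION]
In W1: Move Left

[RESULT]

──┏━━━━━━━━━━━━━━━━━━━━━━━━━━━━━━━━┓ 
re┃ Sokoban                        ┃ 
──┠────────────────────────────────┨ 
4 ┃██████                          ┃ 
1 ┃█@   █                          ┃ 
5 ┃█ █ □█                          ┃ 
1 ┃█◎ █ █                          ┃ 
5 ┃█◎  □█                          ┃ 
5 ┃██████                          ┃ 
9 ┃Moves: 2  0/2                   ┃ 
━━┃                                ┃ 
  ┃                                ┃ 
  ┃                                ┃ 
  ┃                                ┃ 
  ┃                                ┃ 
  ┃                                ┃ 
  ┃                                ┃ 
  ┃                                ┃ 


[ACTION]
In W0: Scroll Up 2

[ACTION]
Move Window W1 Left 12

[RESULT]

━━━━━━━━━━━━━━━━━━━━━━━━━━━┓───────┨ 
ban                        ┃mail   ┃ 
───────────────────────────┨───────┃ 
█                          ┃race84@┃ 
█                          ┃arol83@┃ 
█                          ┃ob77@ma┃ 
█                          ┃rank20@┃ 
█                          ┃arol19@┃ 
█                          ┃ob5@mai┃ 
: 2  0/2                   ┃ave82@m┃ 
                           ┃━━━━━━━┛ 
                           ┃         
                           ┃         
                           ┃         
                           ┃         
                           ┃         
                           ┃         
                           ┃         


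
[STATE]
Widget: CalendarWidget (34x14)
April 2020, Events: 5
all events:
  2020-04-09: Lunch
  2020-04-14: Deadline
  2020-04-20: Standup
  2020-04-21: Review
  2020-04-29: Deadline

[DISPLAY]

            April 2020            
Mo Tu We Th Fr Sa Su              
       1  2  3  4  5              
 6  7  8  9* 10 11 12             
13 14* 15 16 17 18 19             
20* 21* 22 23 24 25 26            
27 28 29* 30                      
                                  
                                  
                                  
                                  
                                  
                                  
                                  


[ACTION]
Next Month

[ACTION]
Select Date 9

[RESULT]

             May 2020             
Mo Tu We Th Fr Sa Su              
             1  2  3              
 4  5  6  7  8 [ 9] 10            
11 12 13 14 15 16 17              
18 19 20 21 22 23 24              
25 26 27 28 29 30 31              
                                  
                                  
                                  
                                  
                                  
                                  
                                  


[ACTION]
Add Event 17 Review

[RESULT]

             May 2020             
Mo Tu We Th Fr Sa Su              
             1  2  3              
 4  5  6  7  8 [ 9] 10            
11 12 13 14 15 16 17*             
18 19 20 21 22 23 24              
25 26 27 28 29 30 31              
                                  
                                  
                                  
                                  
                                  
                                  
                                  


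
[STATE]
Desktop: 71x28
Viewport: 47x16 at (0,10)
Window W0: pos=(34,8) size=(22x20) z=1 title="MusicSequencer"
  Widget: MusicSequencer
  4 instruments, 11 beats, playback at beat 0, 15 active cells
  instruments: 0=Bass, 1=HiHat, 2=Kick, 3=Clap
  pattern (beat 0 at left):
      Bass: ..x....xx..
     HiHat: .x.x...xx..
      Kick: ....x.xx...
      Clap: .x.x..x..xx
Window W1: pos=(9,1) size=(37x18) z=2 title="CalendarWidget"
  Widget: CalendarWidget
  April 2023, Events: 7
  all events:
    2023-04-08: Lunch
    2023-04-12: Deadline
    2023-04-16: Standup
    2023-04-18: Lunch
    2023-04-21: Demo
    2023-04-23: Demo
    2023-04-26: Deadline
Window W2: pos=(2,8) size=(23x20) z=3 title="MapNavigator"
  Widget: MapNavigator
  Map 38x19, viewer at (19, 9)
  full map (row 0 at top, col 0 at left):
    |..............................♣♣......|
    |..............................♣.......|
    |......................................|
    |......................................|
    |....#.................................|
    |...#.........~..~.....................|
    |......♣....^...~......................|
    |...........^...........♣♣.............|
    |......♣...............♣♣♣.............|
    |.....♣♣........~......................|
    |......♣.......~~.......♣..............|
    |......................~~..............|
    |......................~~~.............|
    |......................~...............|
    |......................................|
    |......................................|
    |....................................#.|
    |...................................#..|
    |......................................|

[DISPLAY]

  ┠─────────────────────┨ 29 30              ┃─
  ┃.....................┃                    ┃5
  ┃.....................┃                    ┃·
  ┃.....................┃                    ┃·
  ┃.....................┃                    ┃·
  ┃....~..~.............┃                    ┃·
  ┃..^...~..............┃                    ┃ 
  ┃..^...........♣♣.....┃                    ┃ 
  ┃.............♣♣♣.....┃━━━━━━━━━━━━━━━━━━━━┛ 
  ┃......~...@..........┃         ┃            
  ┃.....~~.......♣......┃         ┃            
  ┃.............~~......┃         ┃            
  ┃.............~~~.....┃         ┃            
  ┃.............~.......┃         ┃            
  ┃.....................┃         ┃            
  ┃.....................┃         ┃            


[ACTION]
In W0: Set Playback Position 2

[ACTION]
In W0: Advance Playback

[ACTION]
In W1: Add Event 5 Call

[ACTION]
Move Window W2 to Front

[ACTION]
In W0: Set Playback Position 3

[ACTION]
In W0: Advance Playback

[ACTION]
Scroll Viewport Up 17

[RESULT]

                                               
         ┏━━━━━━━━━━━━━━━━━━━━━━━━━━━━━━━━━━━┓ 
         ┃ CalendarWidget                    ┃ 
         ┠───────────────────────────────────┨ 
         ┃             April 2023            ┃ 
         ┃Mo Tu We Th Fr Sa Su               ┃ 
         ┃                1  2               ┃ 
         ┃ 3  4  5*  6  7  8*  9             ┃ 
  ┏━━━━━━━━━━━━━━━━━━━━━┓ 15 16*             ┃━
  ┃ MapNavigator        ┃* 22 23*            ┃n
  ┠─────────────────────┨ 29 30              ┃─
  ┃.....................┃                    ┃5
  ┃.....................┃                    ┃·
  ┃.....................┃                    ┃·
  ┃.....................┃                    ┃·
  ┃....~..~.............┃                    ┃·


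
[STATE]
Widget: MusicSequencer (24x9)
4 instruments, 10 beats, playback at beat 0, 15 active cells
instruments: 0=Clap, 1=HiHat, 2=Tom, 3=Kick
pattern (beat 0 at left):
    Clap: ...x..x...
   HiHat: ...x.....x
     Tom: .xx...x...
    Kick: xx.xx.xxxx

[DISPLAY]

      ▼123456789        
  Clap···█··█···        
 HiHat···█·····█        
   Tom·██···█···        
  Kick██·██·████        
                        
                        
                        
                        


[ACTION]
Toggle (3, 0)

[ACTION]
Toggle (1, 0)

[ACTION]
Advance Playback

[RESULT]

      0▼23456789        
  Clap···█··█···        
 HiHat█··█·····█        
   Tom·██···█···        
  Kick·█·██·████        
                        
                        
                        
                        


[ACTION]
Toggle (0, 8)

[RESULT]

      0▼23456789        
  Clap···█··█·█·        
 HiHat█··█·····█        
   Tom·██···█···        
  Kick·█·██·████        
                        
                        
                        
                        


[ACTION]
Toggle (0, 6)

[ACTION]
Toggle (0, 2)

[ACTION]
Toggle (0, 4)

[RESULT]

      0▼23456789        
  Clap··███···█·        
 HiHat█··█·····█        
   Tom·██···█···        
  Kick·█·██·████        
                        
                        
                        
                        


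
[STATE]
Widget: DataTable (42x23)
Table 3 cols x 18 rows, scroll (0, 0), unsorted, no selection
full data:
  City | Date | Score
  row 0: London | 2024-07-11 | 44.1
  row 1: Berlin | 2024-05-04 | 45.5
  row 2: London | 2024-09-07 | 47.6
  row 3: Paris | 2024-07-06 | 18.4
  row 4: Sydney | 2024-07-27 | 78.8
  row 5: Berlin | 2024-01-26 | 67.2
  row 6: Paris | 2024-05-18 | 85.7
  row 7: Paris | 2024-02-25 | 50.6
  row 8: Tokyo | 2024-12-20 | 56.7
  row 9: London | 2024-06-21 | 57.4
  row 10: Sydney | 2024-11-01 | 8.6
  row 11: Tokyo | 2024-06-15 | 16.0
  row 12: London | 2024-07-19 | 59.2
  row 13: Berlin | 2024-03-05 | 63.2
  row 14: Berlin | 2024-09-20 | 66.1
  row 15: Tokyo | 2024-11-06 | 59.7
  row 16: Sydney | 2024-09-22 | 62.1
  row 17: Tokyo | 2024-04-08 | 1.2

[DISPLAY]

City  │Date      │Score                   
──────┼──────────┼─────                   
London│2024-07-11│44.1                    
Berlin│2024-05-04│45.5                    
London│2024-09-07│47.6                    
Paris │2024-07-06│18.4                    
Sydney│2024-07-27│78.8                    
Berlin│2024-01-26│67.2                    
Paris │2024-05-18│85.7                    
Paris │2024-02-25│50.6                    
Tokyo │2024-12-20│56.7                    
London│2024-06-21│57.4                    
Sydney│2024-11-01│8.6                     
Tokyo │2024-06-15│16.0                    
London│2024-07-19│59.2                    
Berlin│2024-03-05│63.2                    
Berlin│2024-09-20│66.1                    
Tokyo │2024-11-06│59.7                    
Sydney│2024-09-22│62.1                    
Tokyo │2024-04-08│1.2                     
                                          
                                          
                                          


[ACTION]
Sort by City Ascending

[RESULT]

City ▲│Date      │Score                   
──────┼──────────┼─────                   
Berlin│2024-05-04│45.5                    
Berlin│2024-01-26│67.2                    
Berlin│2024-03-05│63.2                    
Berlin│2024-09-20│66.1                    
London│2024-07-11│44.1                    
London│2024-09-07│47.6                    
London│2024-06-21│57.4                    
London│2024-07-19│59.2                    
Paris │2024-07-06│18.4                    
Paris │2024-05-18│85.7                    
Paris │2024-02-25│50.6                    
Sydney│2024-07-27│78.8                    
Sydney│2024-11-01│8.6                     
Sydney│2024-09-22│62.1                    
Tokyo │2024-12-20│56.7                    
Tokyo │2024-06-15│16.0                    
Tokyo │2024-11-06│59.7                    
Tokyo │2024-04-08│1.2                     
                                          
                                          
                                          


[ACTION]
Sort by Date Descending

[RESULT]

City  │Date     ▼│Score                   
──────┼──────────┼─────                   
Tokyo │2024-12-20│56.7                    
Tokyo │2024-11-06│59.7                    
Sydney│2024-11-01│8.6                     
Sydney│2024-09-22│62.1                    
Berlin│2024-09-20│66.1                    
London│2024-09-07│47.6                    
Sydney│2024-07-27│78.8                    
London│2024-07-19│59.2                    
London│2024-07-11│44.1                    
Paris │2024-07-06│18.4                    
London│2024-06-21│57.4                    
Tokyo │2024-06-15│16.0                    
Paris │2024-05-18│85.7                    
Berlin│2024-05-04│45.5                    
Tokyo │2024-04-08│1.2                     
Berlin│2024-03-05│63.2                    
Paris │2024-02-25│50.6                    
Berlin│2024-01-26│67.2                    
                                          
                                          
                                          


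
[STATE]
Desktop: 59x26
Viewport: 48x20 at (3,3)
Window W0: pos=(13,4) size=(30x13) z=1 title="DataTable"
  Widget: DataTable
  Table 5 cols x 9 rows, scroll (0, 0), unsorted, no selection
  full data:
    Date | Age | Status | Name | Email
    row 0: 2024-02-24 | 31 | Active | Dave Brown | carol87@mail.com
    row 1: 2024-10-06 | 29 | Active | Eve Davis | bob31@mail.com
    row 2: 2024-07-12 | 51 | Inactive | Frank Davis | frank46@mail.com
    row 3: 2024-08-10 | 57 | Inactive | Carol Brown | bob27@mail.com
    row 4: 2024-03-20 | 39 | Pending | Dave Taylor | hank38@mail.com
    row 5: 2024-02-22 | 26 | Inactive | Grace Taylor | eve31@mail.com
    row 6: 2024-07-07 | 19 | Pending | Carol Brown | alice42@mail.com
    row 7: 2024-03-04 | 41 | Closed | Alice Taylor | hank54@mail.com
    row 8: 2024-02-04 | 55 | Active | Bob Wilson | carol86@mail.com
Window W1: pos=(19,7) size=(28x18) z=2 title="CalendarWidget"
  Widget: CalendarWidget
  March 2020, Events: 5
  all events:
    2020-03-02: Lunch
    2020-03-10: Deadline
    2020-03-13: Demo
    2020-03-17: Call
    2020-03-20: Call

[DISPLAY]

                                                
          ┏━━━━━━━━━━━━━━━━━━━━━━━━━━━━┓        
          ┃ DataTable                  ┃        
          ┠────────────────────────────┨        
          ┃Date ┏━━━━━━━━━━━━━━━━━━━━━━━━━━┓    
          ┃─────┃ CalendarWidget           ┃    
          ┃2024-┠──────────────────────────┨    
          ┃2024-┃        March 2020        ┃    
          ┃2024-┃Mo Tu We Th Fr Sa Su      ┃    
          ┃2024-┃                   1      ┃    
          ┃2024-┃ 2*  3  4  5  6  7  8     ┃    
          ┃2024-┃ 9 10* 11 12 13* 14 15    ┃    
          ┃2024-┃16 17* 18 19 20* 21 22    ┃    
          ┗━━━━━┃23 24 25 26 27 28 29      ┃    
                ┃30 31                     ┃    
                ┃                          ┃    
                ┃                          ┃    
                ┃                          ┃    
                ┃                          ┃    
                ┃                          ┃    


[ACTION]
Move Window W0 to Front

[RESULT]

                                                
          ┏━━━━━━━━━━━━━━━━━━━━━━━━━━━━┓        
          ┃ DataTable                  ┃        
          ┠────────────────────────────┨        
          ┃Date      │Age│Status  │Name┃━━━┓    
          ┃──────────┼───┼────────┼────┃   ┃    
          ┃2024-02-24│31 │Active  │Dave┃───┨    
          ┃2024-10-06│29 │Active  │Eve ┃   ┃    
          ┃2024-07-12│51 │Inactive│Fran┃   ┃    
          ┃2024-08-10│57 │Inactive│Caro┃   ┃    
          ┃2024-03-20│39 │Pending │Dave┃   ┃    
          ┃2024-02-22│26 │Inactive│Grac┃   ┃    
          ┃2024-07-07│19 │Pending │Caro┃   ┃    
          ┗━━━━━━━━━━━━━━━━━━━━━━━━━━━━┛   ┃    
                ┃30 31                     ┃    
                ┃                          ┃    
                ┃                          ┃    
                ┃                          ┃    
                ┃                          ┃    
                ┃                          ┃    


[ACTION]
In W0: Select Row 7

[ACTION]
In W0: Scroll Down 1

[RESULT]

                                                
          ┏━━━━━━━━━━━━━━━━━━━━━━━━━━━━┓        
          ┃ DataTable                  ┃        
          ┠────────────────────────────┨        
          ┃Date      │Age│Status  │Name┃━━━┓    
          ┃──────────┼───┼────────┼────┃   ┃    
          ┃2024-10-06│29 │Active  │Eve ┃───┨    
          ┃2024-07-12│51 │Inactive│Fran┃   ┃    
          ┃2024-08-10│57 │Inactive│Caro┃   ┃    
          ┃2024-03-20│39 │Pending │Dave┃   ┃    
          ┃2024-02-22│26 │Inactive│Grac┃   ┃    
          ┃2024-07-07│19 │Pending │Caro┃   ┃    
          ┃>024-03-04│41 │Closed  │Alic┃   ┃    
          ┗━━━━━━━━━━━━━━━━━━━━━━━━━━━━┛   ┃    
                ┃30 31                     ┃    
                ┃                          ┃    
                ┃                          ┃    
                ┃                          ┃    
                ┃                          ┃    
                ┃                          ┃    


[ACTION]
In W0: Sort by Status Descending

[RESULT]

                                                
          ┏━━━━━━━━━━━━━━━━━━━━━━━━━━━━┓        
          ┃ DataTable                  ┃        
          ┠────────────────────────────┨        
          ┃Date      │Age│Status ▼│Name┃━━━┓    
          ┃──────────┼───┼────────┼────┃   ┃    
          ┃2024-07-07│19 │Pending │Caro┃───┨    
          ┃2024-07-12│51 │Inactive│Fran┃   ┃    
          ┃2024-08-10│57 │Inactive│Caro┃   ┃    
          ┃2024-02-22│26 │Inactive│Grac┃   ┃    
          ┃2024-03-04│41 │Closed  │Alic┃   ┃    
          ┃2024-02-24│31 │Active  │Dave┃   ┃    
          ┃>024-10-06│29 │Active  │Eve ┃   ┃    
          ┗━━━━━━━━━━━━━━━━━━━━━━━━━━━━┛   ┃    
                ┃30 31                     ┃    
                ┃                          ┃    
                ┃                          ┃    
                ┃                          ┃    
                ┃                          ┃    
                ┃                          ┃    


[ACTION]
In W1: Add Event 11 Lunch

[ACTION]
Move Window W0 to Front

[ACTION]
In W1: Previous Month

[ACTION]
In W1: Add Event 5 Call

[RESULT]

                                                
          ┏━━━━━━━━━━━━━━━━━━━━━━━━━━━━┓        
          ┃ DataTable                  ┃        
          ┠────────────────────────────┨        
          ┃Date      │Age│Status ▼│Name┃━━━┓    
          ┃──────────┼───┼────────┼────┃   ┃    
          ┃2024-07-07│19 │Pending │Caro┃───┨    
          ┃2024-07-12│51 │Inactive│Fran┃   ┃    
          ┃2024-08-10│57 │Inactive│Caro┃   ┃    
          ┃2024-02-22│26 │Inactive│Grac┃   ┃    
          ┃2024-03-04│41 │Closed  │Alic┃   ┃    
          ┃2024-02-24│31 │Active  │Dave┃   ┃    
          ┃>024-10-06│29 │Active  │Eve ┃   ┃    
          ┗━━━━━━━━━━━━━━━━━━━━━━━━━━━━┛   ┃    
                ┃                          ┃    
                ┃                          ┃    
                ┃                          ┃    
                ┃                          ┃    
                ┃                          ┃    
                ┃                          ┃    
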